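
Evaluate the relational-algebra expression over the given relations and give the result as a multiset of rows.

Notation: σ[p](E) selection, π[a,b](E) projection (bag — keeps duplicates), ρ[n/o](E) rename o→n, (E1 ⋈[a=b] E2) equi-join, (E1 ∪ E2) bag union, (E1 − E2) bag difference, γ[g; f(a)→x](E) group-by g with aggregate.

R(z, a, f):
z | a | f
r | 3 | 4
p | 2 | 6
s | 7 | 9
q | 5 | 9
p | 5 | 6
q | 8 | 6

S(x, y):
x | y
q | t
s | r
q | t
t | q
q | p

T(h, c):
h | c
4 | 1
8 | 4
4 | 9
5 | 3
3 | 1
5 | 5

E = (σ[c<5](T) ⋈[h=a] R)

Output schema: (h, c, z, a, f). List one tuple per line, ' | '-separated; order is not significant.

Subexpression sizes:
  T → 6
  σ[c<5](T) → 4
  R → 6
  (σ[c<5](T) ⋈[h=a] R) → 4

== RESULT ==
h | c | z | a | f
3 | 1 | r | 3 | 4
5 | 3 | p | 5 | 6
5 | 3 | q | 5 | 9
8 | 4 | q | 8 | 6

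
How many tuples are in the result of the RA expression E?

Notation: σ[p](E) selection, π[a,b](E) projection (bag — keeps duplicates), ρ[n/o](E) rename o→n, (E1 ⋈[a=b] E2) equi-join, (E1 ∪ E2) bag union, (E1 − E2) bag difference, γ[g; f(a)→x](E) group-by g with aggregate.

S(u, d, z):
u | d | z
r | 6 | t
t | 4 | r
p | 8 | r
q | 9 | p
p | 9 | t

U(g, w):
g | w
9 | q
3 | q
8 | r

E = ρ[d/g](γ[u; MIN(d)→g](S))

Per-node cardinality:
  S → 5
  γ[u; MIN(d)→g](S) → 4
  ρ[d/g](γ[u; MIN(d)→g](S)) → 4

|E| = 4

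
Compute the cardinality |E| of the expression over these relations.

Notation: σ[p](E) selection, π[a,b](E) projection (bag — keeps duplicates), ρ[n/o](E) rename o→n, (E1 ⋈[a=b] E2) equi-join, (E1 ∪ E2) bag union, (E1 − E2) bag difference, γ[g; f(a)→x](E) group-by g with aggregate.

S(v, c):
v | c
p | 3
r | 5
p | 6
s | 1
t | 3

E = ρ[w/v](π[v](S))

Stepwise |·|:
  S → 5
  π[v](S) → 5
  ρ[w/v](π[v](S)) → 5

|E| = 5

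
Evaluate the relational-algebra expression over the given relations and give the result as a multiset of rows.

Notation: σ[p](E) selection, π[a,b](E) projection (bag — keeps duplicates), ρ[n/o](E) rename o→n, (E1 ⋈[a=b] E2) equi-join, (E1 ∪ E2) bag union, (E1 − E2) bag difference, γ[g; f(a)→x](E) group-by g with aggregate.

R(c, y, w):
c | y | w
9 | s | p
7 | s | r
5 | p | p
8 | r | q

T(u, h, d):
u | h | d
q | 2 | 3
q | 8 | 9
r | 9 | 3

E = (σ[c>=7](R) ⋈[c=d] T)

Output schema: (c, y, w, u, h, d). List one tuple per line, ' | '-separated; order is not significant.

Stepwise |·|:
  R → 4
  σ[c>=7](R) → 3
  T → 3
  (σ[c>=7](R) ⋈[c=d] T) → 1

== RESULT ==
c | y | w | u | h | d
9 | s | p | q | 8 | 9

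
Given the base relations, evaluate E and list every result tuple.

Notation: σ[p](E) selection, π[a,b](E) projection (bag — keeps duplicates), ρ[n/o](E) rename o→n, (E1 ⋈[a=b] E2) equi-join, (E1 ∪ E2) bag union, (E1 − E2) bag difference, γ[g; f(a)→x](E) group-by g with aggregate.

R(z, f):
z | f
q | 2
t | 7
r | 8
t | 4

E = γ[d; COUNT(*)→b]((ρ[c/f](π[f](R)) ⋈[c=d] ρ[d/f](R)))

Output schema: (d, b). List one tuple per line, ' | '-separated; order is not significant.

Per-node cardinality:
  R → 4
  π[f](R) → 4
  ρ[c/f](π[f](R)) → 4
  R → 4
  ρ[d/f](R) → 4
  (ρ[c/f](π[f](R)) ⋈[c=d] ρ[d/f](R)) → 4
  γ[d; COUNT(*)→b]((ρ[c/f](π[f](R)) ⋈[c=d] ρ[d/f](R))) → 4

== RESULT ==
d | b
2 | 1
4 | 1
7 | 1
8 | 1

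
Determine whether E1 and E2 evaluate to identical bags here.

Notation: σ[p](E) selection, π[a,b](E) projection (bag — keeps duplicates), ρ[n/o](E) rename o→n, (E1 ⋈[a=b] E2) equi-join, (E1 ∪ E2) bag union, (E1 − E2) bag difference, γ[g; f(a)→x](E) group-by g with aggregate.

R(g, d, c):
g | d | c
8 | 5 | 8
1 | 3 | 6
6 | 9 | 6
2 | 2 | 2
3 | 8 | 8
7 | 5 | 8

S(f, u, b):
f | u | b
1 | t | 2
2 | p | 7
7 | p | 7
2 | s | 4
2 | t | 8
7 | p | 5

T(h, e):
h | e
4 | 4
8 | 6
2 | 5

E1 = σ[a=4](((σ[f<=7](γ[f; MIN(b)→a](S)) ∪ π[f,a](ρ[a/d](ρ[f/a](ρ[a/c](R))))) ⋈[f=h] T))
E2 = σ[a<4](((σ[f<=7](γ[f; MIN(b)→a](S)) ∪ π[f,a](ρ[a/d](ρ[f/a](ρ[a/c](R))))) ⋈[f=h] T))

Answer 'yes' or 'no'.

E1 row counts bottom-up:
  S → 6
  γ[f; MIN(b)→a](S) → 3
  σ[f<=7](γ[f; MIN(b)→a](S)) → 3
  R → 6
  ρ[a/c](R) → 6
  ρ[f/a](ρ[a/c](R)) → 6
  ρ[a/d](ρ[f/a](ρ[a/c](R))) → 6
  π[f,a](ρ[a/d](ρ[f/a](ρ[a/c](R)))) → 6
  (σ[f<=7](γ[f; MIN(b)→a](S)) ∪ π[f,a](ρ[a/d](ρ[f/a](ρ[a/c](R))))) → 9
  T → 3
  ((σ[f<=7](γ[f; MIN(b)→a](S)) ∪ π[f,a](ρ[a/d](ρ[f/a](ρ[a/c](R))))) ⋈[f=h] T) → 5
  σ[a=4](((σ[f<=7](γ[f; MIN(b)→a](S)) ∪ π[f,a](ρ[a/d](ρ[f/a](ρ[a/c](R))))) ⋈[f=h] T)) → 1
E2 row counts bottom-up:
  S → 6
  γ[f; MIN(b)→a](S) → 3
  σ[f<=7](γ[f; MIN(b)→a](S)) → 3
  R → 6
  ρ[a/c](R) → 6
  ρ[f/a](ρ[a/c](R)) → 6
  ρ[a/d](ρ[f/a](ρ[a/c](R))) → 6
  π[f,a](ρ[a/d](ρ[f/a](ρ[a/c](R)))) → 6
  (σ[f<=7](γ[f; MIN(b)→a](S)) ∪ π[f,a](ρ[a/d](ρ[f/a](ρ[a/c](R))))) → 9
  T → 3
  ((σ[f<=7](γ[f; MIN(b)→a](S)) ∪ π[f,a](ρ[a/d](ρ[f/a](ρ[a/c](R))))) ⋈[f=h] T) → 5
  σ[a<4](((σ[f<=7](γ[f; MIN(b)→a](S)) ∪ π[f,a](ρ[a/d](ρ[f/a](ρ[a/c](R))))) ⋈[f=h] T)) → 1

E1 result:
f | a | h | e
2 | 4 | 2 | 5
E2 result:
f | a | h | e
2 | 2 | 2 | 5
Witness: (2, 2, 2, 5) appears 0× in E1 but 1× in E2.

no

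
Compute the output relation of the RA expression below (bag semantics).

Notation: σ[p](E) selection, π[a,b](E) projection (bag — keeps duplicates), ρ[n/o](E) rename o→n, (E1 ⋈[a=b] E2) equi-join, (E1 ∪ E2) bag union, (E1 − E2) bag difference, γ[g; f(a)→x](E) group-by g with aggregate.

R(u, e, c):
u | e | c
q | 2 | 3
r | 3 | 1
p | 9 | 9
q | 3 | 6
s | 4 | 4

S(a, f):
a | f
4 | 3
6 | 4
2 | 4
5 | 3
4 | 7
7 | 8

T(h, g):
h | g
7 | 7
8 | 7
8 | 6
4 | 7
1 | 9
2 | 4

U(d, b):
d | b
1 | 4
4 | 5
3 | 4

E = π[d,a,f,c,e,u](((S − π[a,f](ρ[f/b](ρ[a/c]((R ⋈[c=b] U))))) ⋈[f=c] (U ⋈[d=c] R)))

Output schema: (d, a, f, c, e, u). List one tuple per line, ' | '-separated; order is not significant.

Per-node cardinality:
  S → 6
  R → 5
  U → 3
  (R ⋈[c=b] U) → 2
  ρ[a/c]((R ⋈[c=b] U)) → 2
  ρ[f/b](ρ[a/c]((R ⋈[c=b] U))) → 2
  π[a,f](ρ[f/b](ρ[a/c]((R ⋈[c=b] U)))) → 2
  (S − π[a,f](ρ[f/b](ρ[a/c]((R ⋈[c=b] U))))) → 6
  U → 3
  R → 5
  (U ⋈[d=c] R) → 3
  ((S − π[a,f](ρ[f/b](ρ[a/c]((R ⋈[c=b] U))))) ⋈[f=c] (U ⋈[d=c] R)) → 4
  π[d,a,f,c,e,u](((S − π[a,f](ρ[f/b](ρ[a/c]((R ⋈[c=b] U))))) ⋈[f=c] (U ⋈[d=c] R))) → 4

== RESULT ==
d | a | f | c | e | u
3 | 4 | 3 | 3 | 2 | q
3 | 5 | 3 | 3 | 2 | q
4 | 2 | 4 | 4 | 4 | s
4 | 6 | 4 | 4 | 4 | s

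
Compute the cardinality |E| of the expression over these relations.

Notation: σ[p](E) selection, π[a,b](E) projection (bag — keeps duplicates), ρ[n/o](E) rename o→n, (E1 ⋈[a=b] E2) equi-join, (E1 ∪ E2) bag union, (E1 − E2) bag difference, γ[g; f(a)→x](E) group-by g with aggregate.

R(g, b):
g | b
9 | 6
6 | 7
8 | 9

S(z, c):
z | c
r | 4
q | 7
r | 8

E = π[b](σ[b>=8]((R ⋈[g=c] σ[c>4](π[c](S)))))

Subexpression sizes:
  R → 3
  S → 3
  π[c](S) → 3
  σ[c>4](π[c](S)) → 2
  (R ⋈[g=c] σ[c>4](π[c](S))) → 1
  σ[b>=8]((R ⋈[g=c] σ[c>4](π[c](S)))) → 1
  π[b](σ[b>=8]((R ⋈[g=c] σ[c>4](π[c](S))))) → 1

|E| = 1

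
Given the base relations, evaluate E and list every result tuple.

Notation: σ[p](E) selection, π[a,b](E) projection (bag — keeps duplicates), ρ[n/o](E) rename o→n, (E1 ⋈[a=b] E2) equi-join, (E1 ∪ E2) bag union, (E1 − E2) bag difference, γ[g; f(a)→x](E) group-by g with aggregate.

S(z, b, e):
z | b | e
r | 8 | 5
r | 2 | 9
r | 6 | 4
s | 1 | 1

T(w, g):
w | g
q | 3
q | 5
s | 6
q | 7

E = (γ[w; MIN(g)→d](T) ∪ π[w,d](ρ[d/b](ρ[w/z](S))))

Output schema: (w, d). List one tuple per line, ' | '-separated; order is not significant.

Per-node cardinality:
  T → 4
  γ[w; MIN(g)→d](T) → 2
  S → 4
  ρ[w/z](S) → 4
  ρ[d/b](ρ[w/z](S)) → 4
  π[w,d](ρ[d/b](ρ[w/z](S))) → 4
  (γ[w; MIN(g)→d](T) ∪ π[w,d](ρ[d/b](ρ[w/z](S)))) → 6

== RESULT ==
w | d
q | 3
r | 2
r | 6
r | 8
s | 1
s | 6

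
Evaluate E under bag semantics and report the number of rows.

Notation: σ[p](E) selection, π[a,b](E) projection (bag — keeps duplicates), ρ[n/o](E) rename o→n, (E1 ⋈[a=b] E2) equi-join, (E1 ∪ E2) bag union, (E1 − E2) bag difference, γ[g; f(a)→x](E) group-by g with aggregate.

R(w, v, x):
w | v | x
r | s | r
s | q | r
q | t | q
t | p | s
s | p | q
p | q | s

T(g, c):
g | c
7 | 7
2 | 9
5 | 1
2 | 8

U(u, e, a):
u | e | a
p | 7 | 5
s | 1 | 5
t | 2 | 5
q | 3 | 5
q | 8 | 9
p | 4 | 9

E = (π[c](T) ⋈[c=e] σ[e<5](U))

Row counts bottom-up:
  T → 4
  π[c](T) → 4
  U → 6
  σ[e<5](U) → 4
  (π[c](T) ⋈[c=e] σ[e<5](U)) → 1

|E| = 1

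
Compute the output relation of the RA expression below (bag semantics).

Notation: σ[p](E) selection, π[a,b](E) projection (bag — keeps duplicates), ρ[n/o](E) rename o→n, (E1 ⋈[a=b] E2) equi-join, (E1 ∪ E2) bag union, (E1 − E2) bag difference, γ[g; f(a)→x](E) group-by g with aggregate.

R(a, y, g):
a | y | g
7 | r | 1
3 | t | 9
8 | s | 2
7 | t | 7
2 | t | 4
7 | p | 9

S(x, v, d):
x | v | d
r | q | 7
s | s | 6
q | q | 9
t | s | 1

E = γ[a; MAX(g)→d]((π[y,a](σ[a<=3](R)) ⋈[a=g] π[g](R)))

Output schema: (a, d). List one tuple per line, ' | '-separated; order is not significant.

Row counts bottom-up:
  R → 6
  σ[a<=3](R) → 2
  π[y,a](σ[a<=3](R)) → 2
  R → 6
  π[g](R) → 6
  (π[y,a](σ[a<=3](R)) ⋈[a=g] π[g](R)) → 1
  γ[a; MAX(g)→d]((π[y,a](σ[a<=3](R)) ⋈[a=g] π[g](R))) → 1

== RESULT ==
a | d
2 | 2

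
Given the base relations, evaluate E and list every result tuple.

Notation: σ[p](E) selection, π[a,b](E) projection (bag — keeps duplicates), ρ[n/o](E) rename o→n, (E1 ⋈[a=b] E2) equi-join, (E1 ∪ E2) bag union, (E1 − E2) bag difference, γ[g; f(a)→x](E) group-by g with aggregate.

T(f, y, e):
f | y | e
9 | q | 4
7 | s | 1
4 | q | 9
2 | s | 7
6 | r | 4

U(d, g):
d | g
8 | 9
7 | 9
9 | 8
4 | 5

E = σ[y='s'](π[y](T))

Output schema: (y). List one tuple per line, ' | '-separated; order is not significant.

Subexpression sizes:
  T → 5
  π[y](T) → 5
  σ[y='s'](π[y](T)) → 2

== RESULT ==
y
s
s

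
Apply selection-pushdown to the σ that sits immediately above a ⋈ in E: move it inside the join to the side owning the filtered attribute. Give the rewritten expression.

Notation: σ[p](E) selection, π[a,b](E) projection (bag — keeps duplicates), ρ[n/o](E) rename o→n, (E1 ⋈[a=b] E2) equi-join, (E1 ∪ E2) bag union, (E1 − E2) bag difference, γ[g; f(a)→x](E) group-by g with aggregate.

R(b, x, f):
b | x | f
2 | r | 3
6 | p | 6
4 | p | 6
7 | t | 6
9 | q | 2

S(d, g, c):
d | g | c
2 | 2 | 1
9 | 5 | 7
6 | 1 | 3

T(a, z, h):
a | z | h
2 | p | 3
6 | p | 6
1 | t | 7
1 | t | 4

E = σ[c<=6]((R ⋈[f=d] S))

σ filters on c, owned by the right side.
E' = (R ⋈[f=d] σ[c<=6](S))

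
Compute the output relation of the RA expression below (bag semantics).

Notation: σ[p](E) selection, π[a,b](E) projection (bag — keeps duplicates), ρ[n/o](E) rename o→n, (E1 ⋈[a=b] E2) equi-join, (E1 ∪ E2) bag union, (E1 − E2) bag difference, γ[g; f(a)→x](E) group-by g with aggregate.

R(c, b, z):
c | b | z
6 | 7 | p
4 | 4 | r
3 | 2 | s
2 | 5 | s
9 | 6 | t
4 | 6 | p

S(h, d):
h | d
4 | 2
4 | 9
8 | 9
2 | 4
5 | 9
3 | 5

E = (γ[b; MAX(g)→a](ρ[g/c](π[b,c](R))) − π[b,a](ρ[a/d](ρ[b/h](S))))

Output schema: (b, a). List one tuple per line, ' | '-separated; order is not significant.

Stepwise |·|:
  R → 6
  π[b,c](R) → 6
  ρ[g/c](π[b,c](R)) → 6
  γ[b; MAX(g)→a](ρ[g/c](π[b,c](R))) → 5
  S → 6
  ρ[b/h](S) → 6
  ρ[a/d](ρ[b/h](S)) → 6
  π[b,a](ρ[a/d](ρ[b/h](S))) → 6
  (γ[b; MAX(g)→a](ρ[g/c](π[b,c](R))) − π[b,a](ρ[a/d](ρ[b/h](S)))) → 5

== RESULT ==
b | a
2 | 3
4 | 4
5 | 2
6 | 9
7 | 6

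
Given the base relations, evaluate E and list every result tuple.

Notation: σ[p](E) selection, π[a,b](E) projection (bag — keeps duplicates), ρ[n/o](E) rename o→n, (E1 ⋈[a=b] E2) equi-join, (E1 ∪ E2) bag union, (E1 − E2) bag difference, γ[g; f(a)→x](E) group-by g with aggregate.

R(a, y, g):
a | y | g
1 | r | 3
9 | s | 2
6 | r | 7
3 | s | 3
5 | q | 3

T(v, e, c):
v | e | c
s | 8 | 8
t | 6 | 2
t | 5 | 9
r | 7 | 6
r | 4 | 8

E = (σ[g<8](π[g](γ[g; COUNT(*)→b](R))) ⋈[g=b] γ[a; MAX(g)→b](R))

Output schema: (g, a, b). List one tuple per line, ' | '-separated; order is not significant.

Stepwise |·|:
  R → 5
  γ[g; COUNT(*)→b](R) → 3
  π[g](γ[g; COUNT(*)→b](R)) → 3
  σ[g<8](π[g](γ[g; COUNT(*)→b](R))) → 3
  R → 5
  γ[a; MAX(g)→b](R) → 5
  (σ[g<8](π[g](γ[g; COUNT(*)→b](R))) ⋈[g=b] γ[a; MAX(g)→b](R)) → 5

== RESULT ==
g | a | b
2 | 9 | 2
3 | 1 | 3
3 | 3 | 3
3 | 5 | 3
7 | 6 | 7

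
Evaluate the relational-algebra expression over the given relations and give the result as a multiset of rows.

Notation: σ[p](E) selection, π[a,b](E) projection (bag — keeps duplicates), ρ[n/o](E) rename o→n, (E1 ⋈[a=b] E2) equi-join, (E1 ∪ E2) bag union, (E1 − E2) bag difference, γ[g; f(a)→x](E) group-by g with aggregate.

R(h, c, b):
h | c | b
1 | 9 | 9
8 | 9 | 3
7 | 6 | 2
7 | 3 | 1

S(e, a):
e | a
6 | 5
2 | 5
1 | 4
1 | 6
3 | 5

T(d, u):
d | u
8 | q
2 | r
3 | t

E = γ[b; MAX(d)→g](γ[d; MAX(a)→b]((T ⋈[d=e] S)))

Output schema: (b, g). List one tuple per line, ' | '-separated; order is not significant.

Subexpression sizes:
  T → 3
  S → 5
  (T ⋈[d=e] S) → 2
  γ[d; MAX(a)→b]((T ⋈[d=e] S)) → 2
  γ[b; MAX(d)→g](γ[d; MAX(a)→b]((T ⋈[d=e] S))) → 1

== RESULT ==
b | g
5 | 3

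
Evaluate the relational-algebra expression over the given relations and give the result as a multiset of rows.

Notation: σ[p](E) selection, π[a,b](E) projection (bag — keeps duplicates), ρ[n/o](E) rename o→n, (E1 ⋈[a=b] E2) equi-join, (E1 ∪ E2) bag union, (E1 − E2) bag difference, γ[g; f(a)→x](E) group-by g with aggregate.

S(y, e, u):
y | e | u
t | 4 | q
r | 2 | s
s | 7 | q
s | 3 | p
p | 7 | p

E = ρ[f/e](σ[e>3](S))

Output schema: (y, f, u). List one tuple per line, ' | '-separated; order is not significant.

Per-node cardinality:
  S → 5
  σ[e>3](S) → 3
  ρ[f/e](σ[e>3](S)) → 3

== RESULT ==
y | f | u
p | 7 | p
s | 7 | q
t | 4 | q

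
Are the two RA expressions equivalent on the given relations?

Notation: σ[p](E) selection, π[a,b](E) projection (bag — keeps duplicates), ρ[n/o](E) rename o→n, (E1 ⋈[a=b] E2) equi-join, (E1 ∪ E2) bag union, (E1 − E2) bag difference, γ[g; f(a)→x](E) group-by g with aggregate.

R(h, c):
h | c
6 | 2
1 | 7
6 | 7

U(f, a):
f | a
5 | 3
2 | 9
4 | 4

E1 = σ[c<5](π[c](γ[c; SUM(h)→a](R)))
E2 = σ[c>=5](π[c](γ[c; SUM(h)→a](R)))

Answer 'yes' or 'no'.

E1 stepwise |·|:
  R → 3
  γ[c; SUM(h)→a](R) → 2
  π[c](γ[c; SUM(h)→a](R)) → 2
  σ[c<5](π[c](γ[c; SUM(h)→a](R))) → 1
E2 stepwise |·|:
  R → 3
  γ[c; SUM(h)→a](R) → 2
  π[c](γ[c; SUM(h)→a](R)) → 2
  σ[c>=5](π[c](γ[c; SUM(h)→a](R))) → 1

E1 result:
c
2
E2 result:
c
7
Witness: (7,) appears 0× in E1 but 1× in E2.

no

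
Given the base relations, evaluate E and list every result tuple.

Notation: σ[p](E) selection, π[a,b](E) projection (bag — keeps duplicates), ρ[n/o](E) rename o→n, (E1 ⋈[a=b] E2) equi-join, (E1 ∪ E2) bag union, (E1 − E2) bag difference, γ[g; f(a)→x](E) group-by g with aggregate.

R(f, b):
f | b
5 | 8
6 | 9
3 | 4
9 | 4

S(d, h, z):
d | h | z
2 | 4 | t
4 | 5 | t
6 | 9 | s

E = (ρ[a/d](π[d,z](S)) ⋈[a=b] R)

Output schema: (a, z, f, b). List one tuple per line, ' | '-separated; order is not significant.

Row counts bottom-up:
  S → 3
  π[d,z](S) → 3
  ρ[a/d](π[d,z](S)) → 3
  R → 4
  (ρ[a/d](π[d,z](S)) ⋈[a=b] R) → 2

== RESULT ==
a | z | f | b
4 | t | 3 | 4
4 | t | 9 | 4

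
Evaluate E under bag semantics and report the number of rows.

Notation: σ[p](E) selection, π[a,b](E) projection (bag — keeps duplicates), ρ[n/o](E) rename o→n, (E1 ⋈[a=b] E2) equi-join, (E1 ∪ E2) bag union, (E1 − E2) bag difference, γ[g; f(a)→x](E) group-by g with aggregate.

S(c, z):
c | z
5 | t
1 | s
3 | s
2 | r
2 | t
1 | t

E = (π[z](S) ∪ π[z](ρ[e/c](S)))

Per-node cardinality:
  S → 6
  π[z](S) → 6
  S → 6
  ρ[e/c](S) → 6
  π[z](ρ[e/c](S)) → 6
  (π[z](S) ∪ π[z](ρ[e/c](S))) → 12

|E| = 12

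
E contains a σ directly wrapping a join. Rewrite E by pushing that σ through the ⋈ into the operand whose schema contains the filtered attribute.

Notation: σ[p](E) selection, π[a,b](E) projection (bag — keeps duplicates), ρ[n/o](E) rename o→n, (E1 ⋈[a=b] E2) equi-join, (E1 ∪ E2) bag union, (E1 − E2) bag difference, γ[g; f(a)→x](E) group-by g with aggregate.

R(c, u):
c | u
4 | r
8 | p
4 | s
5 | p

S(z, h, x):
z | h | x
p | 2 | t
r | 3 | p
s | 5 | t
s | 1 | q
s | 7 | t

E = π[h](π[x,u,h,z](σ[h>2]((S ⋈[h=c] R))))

σ filters on h, owned by the left side.
E' = π[h](π[x,u,h,z]((σ[h>2](S) ⋈[h=c] R)))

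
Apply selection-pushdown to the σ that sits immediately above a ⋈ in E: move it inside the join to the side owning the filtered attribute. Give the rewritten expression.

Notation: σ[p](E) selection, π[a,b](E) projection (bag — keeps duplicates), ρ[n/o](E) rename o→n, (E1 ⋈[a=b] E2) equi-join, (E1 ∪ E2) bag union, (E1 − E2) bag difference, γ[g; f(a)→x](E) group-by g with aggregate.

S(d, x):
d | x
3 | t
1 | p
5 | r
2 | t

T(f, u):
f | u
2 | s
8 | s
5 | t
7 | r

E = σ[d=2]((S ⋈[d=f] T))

σ filters on d, owned by the left side.
E' = (σ[d=2](S) ⋈[d=f] T)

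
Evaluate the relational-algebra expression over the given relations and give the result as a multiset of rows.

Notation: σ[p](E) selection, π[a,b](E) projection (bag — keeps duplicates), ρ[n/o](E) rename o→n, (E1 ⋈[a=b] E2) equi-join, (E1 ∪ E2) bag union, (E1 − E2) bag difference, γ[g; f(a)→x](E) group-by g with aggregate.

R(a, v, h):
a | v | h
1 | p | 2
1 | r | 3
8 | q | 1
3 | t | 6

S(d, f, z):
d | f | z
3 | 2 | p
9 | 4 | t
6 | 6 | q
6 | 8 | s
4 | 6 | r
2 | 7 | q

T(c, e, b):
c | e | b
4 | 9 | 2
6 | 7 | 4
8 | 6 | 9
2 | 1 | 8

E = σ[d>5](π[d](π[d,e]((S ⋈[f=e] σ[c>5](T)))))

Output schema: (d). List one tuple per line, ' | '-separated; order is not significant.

Per-node cardinality:
  S → 6
  T → 4
  σ[c>5](T) → 2
  (S ⋈[f=e] σ[c>5](T)) → 3
  π[d,e]((S ⋈[f=e] σ[c>5](T))) → 3
  π[d](π[d,e]((S ⋈[f=e] σ[c>5](T)))) → 3
  σ[d>5](π[d](π[d,e]((S ⋈[f=e] σ[c>5](T))))) → 1

== RESULT ==
d
6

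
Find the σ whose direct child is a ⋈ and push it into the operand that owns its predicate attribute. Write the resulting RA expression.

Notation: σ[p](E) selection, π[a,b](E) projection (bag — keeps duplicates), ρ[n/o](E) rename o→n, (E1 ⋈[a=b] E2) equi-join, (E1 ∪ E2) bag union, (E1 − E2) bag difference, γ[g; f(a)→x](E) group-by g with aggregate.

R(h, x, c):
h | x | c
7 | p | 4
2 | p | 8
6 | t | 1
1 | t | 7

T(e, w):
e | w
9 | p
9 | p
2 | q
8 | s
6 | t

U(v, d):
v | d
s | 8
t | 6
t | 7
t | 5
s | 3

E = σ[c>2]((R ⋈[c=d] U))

σ filters on c, owned by the left side.
E' = (σ[c>2](R) ⋈[c=d] U)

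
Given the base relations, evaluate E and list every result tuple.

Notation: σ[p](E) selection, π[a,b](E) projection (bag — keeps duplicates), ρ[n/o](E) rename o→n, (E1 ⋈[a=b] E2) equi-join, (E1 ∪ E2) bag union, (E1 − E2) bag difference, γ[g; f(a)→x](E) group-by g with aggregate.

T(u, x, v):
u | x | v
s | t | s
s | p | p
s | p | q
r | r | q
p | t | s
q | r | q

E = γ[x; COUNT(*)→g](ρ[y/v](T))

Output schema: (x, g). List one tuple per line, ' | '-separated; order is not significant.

Row counts bottom-up:
  T → 6
  ρ[y/v](T) → 6
  γ[x; COUNT(*)→g](ρ[y/v](T)) → 3

== RESULT ==
x | g
p | 2
r | 2
t | 2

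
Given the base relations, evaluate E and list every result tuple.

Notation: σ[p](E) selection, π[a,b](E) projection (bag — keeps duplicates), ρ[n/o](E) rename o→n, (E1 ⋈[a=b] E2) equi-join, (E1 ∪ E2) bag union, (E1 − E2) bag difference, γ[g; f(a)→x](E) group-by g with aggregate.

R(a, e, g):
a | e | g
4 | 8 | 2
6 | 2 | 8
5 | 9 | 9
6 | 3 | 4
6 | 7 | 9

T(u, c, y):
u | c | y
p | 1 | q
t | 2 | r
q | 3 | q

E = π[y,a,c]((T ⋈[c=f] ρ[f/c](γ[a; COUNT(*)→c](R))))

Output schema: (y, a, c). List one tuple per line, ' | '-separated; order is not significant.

Subexpression sizes:
  T → 3
  R → 5
  γ[a; COUNT(*)→c](R) → 3
  ρ[f/c](γ[a; COUNT(*)→c](R)) → 3
  (T ⋈[c=f] ρ[f/c](γ[a; COUNT(*)→c](R))) → 3
  π[y,a,c]((T ⋈[c=f] ρ[f/c](γ[a; COUNT(*)→c](R)))) → 3

== RESULT ==
y | a | c
q | 4 | 1
q | 5 | 1
q | 6 | 3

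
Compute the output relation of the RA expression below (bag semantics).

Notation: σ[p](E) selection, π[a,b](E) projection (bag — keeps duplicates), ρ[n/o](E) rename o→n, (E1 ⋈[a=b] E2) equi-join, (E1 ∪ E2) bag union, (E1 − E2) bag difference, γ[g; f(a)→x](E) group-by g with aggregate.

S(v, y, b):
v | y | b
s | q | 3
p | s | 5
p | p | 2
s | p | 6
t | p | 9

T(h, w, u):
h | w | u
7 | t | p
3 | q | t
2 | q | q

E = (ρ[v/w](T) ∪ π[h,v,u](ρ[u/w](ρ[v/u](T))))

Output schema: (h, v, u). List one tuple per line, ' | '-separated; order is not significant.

Subexpression sizes:
  T → 3
  ρ[v/w](T) → 3
  T → 3
  ρ[v/u](T) → 3
  ρ[u/w](ρ[v/u](T)) → 3
  π[h,v,u](ρ[u/w](ρ[v/u](T))) → 3
  (ρ[v/w](T) ∪ π[h,v,u](ρ[u/w](ρ[v/u](T)))) → 6

== RESULT ==
h | v | u
2 | q | q
2 | q | q
3 | q | t
3 | t | q
7 | p | t
7 | t | p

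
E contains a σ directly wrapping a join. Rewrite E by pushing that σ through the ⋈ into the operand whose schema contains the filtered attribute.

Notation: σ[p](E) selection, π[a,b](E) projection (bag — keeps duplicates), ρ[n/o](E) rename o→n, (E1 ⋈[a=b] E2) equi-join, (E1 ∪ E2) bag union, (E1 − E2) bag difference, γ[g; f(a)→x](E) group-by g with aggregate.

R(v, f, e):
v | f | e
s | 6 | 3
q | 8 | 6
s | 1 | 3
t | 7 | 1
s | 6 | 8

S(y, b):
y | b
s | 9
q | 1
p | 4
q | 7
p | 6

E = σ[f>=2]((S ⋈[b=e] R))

σ filters on f, owned by the right side.
E' = (S ⋈[b=e] σ[f>=2](R))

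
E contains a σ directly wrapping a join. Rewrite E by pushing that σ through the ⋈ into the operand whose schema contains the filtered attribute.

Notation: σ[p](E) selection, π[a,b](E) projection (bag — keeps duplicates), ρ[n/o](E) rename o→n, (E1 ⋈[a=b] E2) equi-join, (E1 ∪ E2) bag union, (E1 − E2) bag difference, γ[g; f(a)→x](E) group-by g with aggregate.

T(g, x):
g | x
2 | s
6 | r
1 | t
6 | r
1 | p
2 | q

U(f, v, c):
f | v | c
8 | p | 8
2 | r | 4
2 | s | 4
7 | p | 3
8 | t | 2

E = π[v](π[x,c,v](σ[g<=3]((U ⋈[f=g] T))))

σ filters on g, owned by the right side.
E' = π[v](π[x,c,v]((U ⋈[f=g] σ[g<=3](T))))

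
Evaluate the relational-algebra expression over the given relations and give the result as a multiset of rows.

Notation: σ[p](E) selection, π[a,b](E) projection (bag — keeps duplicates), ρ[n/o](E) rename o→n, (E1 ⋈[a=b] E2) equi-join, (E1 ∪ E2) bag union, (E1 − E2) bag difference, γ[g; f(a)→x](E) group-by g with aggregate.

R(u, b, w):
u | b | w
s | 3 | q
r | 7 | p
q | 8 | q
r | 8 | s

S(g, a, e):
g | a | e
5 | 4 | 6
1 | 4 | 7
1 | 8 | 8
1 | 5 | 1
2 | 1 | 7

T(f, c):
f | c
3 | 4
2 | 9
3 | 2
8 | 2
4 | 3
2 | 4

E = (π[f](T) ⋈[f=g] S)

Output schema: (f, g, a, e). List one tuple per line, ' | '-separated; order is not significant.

Stepwise |·|:
  T → 6
  π[f](T) → 6
  S → 5
  (π[f](T) ⋈[f=g] S) → 2

== RESULT ==
f | g | a | e
2 | 2 | 1 | 7
2 | 2 | 1 | 7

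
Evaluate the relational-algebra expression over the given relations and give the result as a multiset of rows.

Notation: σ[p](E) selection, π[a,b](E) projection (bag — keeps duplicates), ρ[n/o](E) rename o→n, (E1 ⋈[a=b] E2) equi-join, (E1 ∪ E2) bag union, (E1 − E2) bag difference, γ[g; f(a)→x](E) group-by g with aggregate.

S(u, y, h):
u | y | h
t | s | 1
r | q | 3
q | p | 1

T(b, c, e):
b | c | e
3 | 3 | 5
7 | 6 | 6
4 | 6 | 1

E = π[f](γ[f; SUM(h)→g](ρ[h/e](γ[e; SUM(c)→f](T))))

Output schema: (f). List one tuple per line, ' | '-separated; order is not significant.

Per-node cardinality:
  T → 3
  γ[e; SUM(c)→f](T) → 3
  ρ[h/e](γ[e; SUM(c)→f](T)) → 3
  γ[f; SUM(h)→g](ρ[h/e](γ[e; SUM(c)→f](T))) → 2
  π[f](γ[f; SUM(h)→g](ρ[h/e](γ[e; SUM(c)→f](T)))) → 2

== RESULT ==
f
3
6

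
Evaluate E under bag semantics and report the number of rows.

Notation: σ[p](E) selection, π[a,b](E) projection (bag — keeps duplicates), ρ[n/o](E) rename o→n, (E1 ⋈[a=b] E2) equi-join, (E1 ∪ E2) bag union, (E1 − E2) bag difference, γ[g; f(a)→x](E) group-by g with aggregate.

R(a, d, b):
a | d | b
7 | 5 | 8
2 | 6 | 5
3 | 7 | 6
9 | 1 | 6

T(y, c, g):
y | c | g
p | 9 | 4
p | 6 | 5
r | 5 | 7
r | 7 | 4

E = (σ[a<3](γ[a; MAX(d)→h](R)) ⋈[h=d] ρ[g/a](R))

Subexpression sizes:
  R → 4
  γ[a; MAX(d)→h](R) → 4
  σ[a<3](γ[a; MAX(d)→h](R)) → 1
  R → 4
  ρ[g/a](R) → 4
  (σ[a<3](γ[a; MAX(d)→h](R)) ⋈[h=d] ρ[g/a](R)) → 1

|E| = 1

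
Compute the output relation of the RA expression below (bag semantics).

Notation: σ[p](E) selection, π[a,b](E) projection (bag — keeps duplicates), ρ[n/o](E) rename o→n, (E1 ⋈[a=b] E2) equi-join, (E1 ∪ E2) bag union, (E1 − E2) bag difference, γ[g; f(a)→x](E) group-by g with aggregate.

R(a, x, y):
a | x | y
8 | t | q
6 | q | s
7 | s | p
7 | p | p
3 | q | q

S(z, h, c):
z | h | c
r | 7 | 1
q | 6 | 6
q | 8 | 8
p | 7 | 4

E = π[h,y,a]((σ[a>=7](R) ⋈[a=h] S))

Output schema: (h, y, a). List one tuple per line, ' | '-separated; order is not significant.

Per-node cardinality:
  R → 5
  σ[a>=7](R) → 3
  S → 4
  (σ[a>=7](R) ⋈[a=h] S) → 5
  π[h,y,a]((σ[a>=7](R) ⋈[a=h] S)) → 5

== RESULT ==
h | y | a
7 | p | 7
7 | p | 7
7 | p | 7
7 | p | 7
8 | q | 8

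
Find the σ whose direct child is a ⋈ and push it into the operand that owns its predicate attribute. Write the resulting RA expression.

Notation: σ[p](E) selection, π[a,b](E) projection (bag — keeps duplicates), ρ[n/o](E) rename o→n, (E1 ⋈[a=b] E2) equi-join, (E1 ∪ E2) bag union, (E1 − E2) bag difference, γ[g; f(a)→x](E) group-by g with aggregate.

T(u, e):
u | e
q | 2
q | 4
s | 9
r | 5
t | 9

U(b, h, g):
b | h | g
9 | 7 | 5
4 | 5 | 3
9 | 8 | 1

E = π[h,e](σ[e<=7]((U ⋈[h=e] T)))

σ filters on e, owned by the right side.
E' = π[h,e]((U ⋈[h=e] σ[e<=7](T)))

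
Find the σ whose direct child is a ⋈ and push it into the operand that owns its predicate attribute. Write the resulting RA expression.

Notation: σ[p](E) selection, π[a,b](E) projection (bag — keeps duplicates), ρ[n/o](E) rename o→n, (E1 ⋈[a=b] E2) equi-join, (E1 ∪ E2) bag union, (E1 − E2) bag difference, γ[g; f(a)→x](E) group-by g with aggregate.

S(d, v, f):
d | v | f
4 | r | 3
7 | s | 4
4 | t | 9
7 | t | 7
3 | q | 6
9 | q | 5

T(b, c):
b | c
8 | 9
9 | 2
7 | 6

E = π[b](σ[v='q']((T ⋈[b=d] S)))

σ filters on v, owned by the right side.
E' = π[b]((T ⋈[b=d] σ[v='q'](S)))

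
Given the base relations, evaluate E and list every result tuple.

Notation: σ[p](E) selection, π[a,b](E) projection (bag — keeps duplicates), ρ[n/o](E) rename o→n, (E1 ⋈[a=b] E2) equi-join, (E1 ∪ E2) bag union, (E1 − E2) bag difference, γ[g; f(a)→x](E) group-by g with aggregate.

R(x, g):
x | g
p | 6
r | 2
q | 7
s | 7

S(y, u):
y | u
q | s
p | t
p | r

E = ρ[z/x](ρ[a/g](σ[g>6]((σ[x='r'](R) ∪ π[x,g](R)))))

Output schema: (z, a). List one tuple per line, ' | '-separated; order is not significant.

Row counts bottom-up:
  R → 4
  σ[x='r'](R) → 1
  R → 4
  π[x,g](R) → 4
  (σ[x='r'](R) ∪ π[x,g](R)) → 5
  σ[g>6]((σ[x='r'](R) ∪ π[x,g](R))) → 2
  ρ[a/g](σ[g>6]((σ[x='r'](R) ∪ π[x,g](R)))) → 2
  ρ[z/x](ρ[a/g](σ[g>6]((σ[x='r'](R) ∪ π[x,g](R))))) → 2

== RESULT ==
z | a
q | 7
s | 7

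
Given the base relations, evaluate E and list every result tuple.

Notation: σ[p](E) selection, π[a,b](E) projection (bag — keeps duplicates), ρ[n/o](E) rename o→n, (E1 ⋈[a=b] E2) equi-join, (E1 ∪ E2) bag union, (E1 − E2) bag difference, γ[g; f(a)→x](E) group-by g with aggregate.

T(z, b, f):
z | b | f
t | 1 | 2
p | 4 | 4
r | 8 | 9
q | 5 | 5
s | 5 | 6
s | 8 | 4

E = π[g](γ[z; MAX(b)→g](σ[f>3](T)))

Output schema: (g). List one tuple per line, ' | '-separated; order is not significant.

Stepwise |·|:
  T → 6
  σ[f>3](T) → 5
  γ[z; MAX(b)→g](σ[f>3](T)) → 4
  π[g](γ[z; MAX(b)→g](σ[f>3](T))) → 4

== RESULT ==
g
4
5
8
8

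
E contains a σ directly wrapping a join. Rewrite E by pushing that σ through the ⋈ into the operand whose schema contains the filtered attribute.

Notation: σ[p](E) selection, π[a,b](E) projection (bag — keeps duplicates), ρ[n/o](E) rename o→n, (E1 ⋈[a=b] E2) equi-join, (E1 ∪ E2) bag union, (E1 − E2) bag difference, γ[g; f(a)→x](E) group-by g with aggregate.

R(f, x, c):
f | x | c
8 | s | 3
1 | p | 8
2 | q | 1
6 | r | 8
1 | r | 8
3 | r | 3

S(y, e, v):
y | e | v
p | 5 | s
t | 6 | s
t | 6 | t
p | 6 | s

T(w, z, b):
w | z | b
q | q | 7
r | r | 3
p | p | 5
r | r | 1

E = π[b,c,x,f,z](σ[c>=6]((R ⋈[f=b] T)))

σ filters on c, owned by the left side.
E' = π[b,c,x,f,z]((σ[c>=6](R) ⋈[f=b] T))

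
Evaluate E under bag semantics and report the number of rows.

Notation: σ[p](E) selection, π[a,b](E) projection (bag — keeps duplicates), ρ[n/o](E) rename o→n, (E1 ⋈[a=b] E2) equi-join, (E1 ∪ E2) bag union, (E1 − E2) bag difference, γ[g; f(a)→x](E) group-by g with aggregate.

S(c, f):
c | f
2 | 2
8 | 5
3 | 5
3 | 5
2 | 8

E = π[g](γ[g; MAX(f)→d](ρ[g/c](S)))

Row counts bottom-up:
  S → 5
  ρ[g/c](S) → 5
  γ[g; MAX(f)→d](ρ[g/c](S)) → 3
  π[g](γ[g; MAX(f)→d](ρ[g/c](S))) → 3

|E| = 3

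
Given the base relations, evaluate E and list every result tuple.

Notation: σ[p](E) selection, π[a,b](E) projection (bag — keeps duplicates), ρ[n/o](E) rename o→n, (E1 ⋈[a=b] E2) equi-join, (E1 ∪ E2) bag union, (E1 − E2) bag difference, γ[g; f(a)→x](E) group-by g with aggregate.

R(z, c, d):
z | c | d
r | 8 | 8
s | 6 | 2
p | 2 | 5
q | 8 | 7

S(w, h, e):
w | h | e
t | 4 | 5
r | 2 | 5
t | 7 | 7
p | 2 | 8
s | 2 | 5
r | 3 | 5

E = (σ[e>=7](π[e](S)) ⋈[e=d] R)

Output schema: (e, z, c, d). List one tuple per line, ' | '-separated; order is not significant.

Per-node cardinality:
  S → 6
  π[e](S) → 6
  σ[e>=7](π[e](S)) → 2
  R → 4
  (σ[e>=7](π[e](S)) ⋈[e=d] R) → 2

== RESULT ==
e | z | c | d
7 | q | 8 | 7
8 | r | 8 | 8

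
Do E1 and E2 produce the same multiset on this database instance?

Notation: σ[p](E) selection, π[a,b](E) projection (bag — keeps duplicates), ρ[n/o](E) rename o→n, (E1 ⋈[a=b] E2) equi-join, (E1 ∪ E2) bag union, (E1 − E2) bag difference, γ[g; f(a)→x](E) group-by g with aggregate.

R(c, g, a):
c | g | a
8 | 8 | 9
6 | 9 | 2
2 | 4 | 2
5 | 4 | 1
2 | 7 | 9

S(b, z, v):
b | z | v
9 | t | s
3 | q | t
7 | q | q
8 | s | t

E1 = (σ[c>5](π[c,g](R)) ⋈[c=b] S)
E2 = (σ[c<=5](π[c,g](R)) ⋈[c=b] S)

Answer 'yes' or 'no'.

E1 stepwise |·|:
  R → 5
  π[c,g](R) → 5
  σ[c>5](π[c,g](R)) → 2
  S → 4
  (σ[c>5](π[c,g](R)) ⋈[c=b] S) → 1
E2 stepwise |·|:
  R → 5
  π[c,g](R) → 5
  σ[c<=5](π[c,g](R)) → 3
  S → 4
  (σ[c<=5](π[c,g](R)) ⋈[c=b] S) → 0

E1 result:
c | g | b | z | v
8 | 8 | 8 | s | t
E2 result:
c | g | b | z | v
(0 rows)
Witness: (8, 8, 8, 's', 't') appears 1× in E1 but 0× in E2.

no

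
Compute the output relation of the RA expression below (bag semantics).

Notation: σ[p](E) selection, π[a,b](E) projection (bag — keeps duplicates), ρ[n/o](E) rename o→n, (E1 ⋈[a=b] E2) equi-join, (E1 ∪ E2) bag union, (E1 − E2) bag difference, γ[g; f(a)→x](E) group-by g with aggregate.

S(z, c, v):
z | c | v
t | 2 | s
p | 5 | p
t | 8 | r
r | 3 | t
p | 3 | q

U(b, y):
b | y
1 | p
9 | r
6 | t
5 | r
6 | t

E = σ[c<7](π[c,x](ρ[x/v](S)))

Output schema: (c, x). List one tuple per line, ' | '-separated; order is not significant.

Row counts bottom-up:
  S → 5
  ρ[x/v](S) → 5
  π[c,x](ρ[x/v](S)) → 5
  σ[c<7](π[c,x](ρ[x/v](S))) → 4

== RESULT ==
c | x
2 | s
3 | q
3 | t
5 | p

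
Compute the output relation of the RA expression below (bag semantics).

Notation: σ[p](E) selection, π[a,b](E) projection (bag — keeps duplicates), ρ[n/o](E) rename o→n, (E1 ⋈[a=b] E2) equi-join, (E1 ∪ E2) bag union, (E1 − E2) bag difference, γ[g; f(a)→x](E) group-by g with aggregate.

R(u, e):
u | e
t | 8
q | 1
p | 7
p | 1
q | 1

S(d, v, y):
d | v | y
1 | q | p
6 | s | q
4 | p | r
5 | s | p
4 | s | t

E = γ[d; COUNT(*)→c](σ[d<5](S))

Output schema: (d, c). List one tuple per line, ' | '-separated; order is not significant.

Subexpression sizes:
  S → 5
  σ[d<5](S) → 3
  γ[d; COUNT(*)→c](σ[d<5](S)) → 2

== RESULT ==
d | c
1 | 1
4 | 2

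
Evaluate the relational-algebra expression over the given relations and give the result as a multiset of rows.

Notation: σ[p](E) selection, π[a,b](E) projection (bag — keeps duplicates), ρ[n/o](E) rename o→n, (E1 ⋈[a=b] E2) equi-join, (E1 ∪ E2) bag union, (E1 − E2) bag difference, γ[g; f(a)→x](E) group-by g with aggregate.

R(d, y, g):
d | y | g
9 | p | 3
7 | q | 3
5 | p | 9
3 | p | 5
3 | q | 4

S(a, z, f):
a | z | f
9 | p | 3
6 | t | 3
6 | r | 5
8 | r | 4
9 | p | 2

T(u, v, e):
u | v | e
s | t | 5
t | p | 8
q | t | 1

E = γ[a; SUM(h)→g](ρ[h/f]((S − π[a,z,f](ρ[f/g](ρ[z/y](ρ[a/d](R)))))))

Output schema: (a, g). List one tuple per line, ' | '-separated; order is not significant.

Stepwise |·|:
  S → 5
  R → 5
  ρ[a/d](R) → 5
  ρ[z/y](ρ[a/d](R)) → 5
  ρ[f/g](ρ[z/y](ρ[a/d](R))) → 5
  π[a,z,f](ρ[f/g](ρ[z/y](ρ[a/d](R)))) → 5
  (S − π[a,z,f](ρ[f/g](ρ[z/y](ρ[a/d](R))))) → 4
  ρ[h/f]((S − π[a,z,f](ρ[f/g](ρ[z/y](ρ[a/d](R)))))) → 4
  γ[a; SUM(h)→g](ρ[h/f]((S − π[a,z,f](ρ[f/g](ρ[z/y](ρ[a/d](R))))))) → 3

== RESULT ==
a | g
6 | 8
8 | 4
9 | 2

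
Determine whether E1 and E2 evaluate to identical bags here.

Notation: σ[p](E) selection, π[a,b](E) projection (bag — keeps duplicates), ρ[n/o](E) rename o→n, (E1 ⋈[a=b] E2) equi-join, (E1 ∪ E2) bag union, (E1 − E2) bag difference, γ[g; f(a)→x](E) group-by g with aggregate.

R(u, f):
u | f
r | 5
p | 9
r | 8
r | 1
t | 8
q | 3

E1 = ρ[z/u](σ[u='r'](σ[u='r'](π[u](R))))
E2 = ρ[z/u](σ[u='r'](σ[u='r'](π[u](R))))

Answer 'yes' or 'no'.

E1 row counts bottom-up:
  R → 6
  π[u](R) → 6
  σ[u='r'](π[u](R)) → 3
  σ[u='r'](σ[u='r'](π[u](R))) → 3
  ρ[z/u](σ[u='r'](σ[u='r'](π[u](R)))) → 3
E2 row counts bottom-up:
  R → 6
  π[u](R) → 6
  σ[u='r'](π[u](R)) → 3
  σ[u='r'](σ[u='r'](π[u](R))) → 3
  ρ[z/u](σ[u='r'](σ[u='r'](π[u](R)))) → 3

E1 and E2 produce the same multiset:
z
r
r
r

yes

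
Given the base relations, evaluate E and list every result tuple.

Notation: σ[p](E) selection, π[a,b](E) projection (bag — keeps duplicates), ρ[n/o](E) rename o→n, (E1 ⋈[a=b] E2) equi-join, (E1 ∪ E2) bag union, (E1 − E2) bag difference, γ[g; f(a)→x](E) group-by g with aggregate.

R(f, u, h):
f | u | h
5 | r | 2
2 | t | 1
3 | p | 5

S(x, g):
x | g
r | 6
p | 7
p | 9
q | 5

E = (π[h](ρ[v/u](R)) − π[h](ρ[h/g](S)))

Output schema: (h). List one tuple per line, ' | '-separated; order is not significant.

Row counts bottom-up:
  R → 3
  ρ[v/u](R) → 3
  π[h](ρ[v/u](R)) → 3
  S → 4
  ρ[h/g](S) → 4
  π[h](ρ[h/g](S)) → 4
  (π[h](ρ[v/u](R)) − π[h](ρ[h/g](S))) → 2

== RESULT ==
h
1
2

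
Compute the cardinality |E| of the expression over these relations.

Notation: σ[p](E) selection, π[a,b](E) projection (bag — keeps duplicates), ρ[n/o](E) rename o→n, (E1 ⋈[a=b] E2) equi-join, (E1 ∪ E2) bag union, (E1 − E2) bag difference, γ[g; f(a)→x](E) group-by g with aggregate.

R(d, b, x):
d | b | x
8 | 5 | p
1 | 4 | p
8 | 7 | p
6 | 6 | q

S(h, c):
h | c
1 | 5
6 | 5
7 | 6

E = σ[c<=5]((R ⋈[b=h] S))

Row counts bottom-up:
  R → 4
  S → 3
  (R ⋈[b=h] S) → 2
  σ[c<=5]((R ⋈[b=h] S)) → 1

|E| = 1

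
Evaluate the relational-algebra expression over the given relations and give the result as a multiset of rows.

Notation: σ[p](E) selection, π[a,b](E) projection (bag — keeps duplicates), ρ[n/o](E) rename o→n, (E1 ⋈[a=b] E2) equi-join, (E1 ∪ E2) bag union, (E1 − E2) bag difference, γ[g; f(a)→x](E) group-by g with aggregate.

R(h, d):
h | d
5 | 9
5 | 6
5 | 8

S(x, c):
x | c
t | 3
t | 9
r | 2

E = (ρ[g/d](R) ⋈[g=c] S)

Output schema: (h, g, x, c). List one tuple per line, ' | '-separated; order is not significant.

Per-node cardinality:
  R → 3
  ρ[g/d](R) → 3
  S → 3
  (ρ[g/d](R) ⋈[g=c] S) → 1

== RESULT ==
h | g | x | c
5 | 9 | t | 9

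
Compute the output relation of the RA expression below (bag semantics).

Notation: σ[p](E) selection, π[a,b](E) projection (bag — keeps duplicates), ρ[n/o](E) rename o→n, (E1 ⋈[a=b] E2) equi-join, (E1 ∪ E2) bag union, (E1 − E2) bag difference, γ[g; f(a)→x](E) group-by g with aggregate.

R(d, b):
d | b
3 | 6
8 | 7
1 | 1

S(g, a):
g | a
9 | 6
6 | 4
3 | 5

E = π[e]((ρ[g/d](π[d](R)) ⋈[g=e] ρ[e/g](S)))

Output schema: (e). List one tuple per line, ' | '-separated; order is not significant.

Row counts bottom-up:
  R → 3
  π[d](R) → 3
  ρ[g/d](π[d](R)) → 3
  S → 3
  ρ[e/g](S) → 3
  (ρ[g/d](π[d](R)) ⋈[g=e] ρ[e/g](S)) → 1
  π[e]((ρ[g/d](π[d](R)) ⋈[g=e] ρ[e/g](S))) → 1

== RESULT ==
e
3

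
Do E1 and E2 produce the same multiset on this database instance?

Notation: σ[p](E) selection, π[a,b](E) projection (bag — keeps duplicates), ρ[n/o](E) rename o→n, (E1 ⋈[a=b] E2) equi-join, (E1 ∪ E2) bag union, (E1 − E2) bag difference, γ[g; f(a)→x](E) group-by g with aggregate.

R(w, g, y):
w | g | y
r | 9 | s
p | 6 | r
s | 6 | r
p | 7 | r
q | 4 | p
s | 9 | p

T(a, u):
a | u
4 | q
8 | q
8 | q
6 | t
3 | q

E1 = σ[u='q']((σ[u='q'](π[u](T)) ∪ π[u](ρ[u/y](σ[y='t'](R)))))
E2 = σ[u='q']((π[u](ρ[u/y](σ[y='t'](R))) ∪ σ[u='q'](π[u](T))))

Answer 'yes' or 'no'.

E1 row counts bottom-up:
  T → 5
  π[u](T) → 5
  σ[u='q'](π[u](T)) → 4
  R → 6
  σ[y='t'](R) → 0
  ρ[u/y](σ[y='t'](R)) → 0
  π[u](ρ[u/y](σ[y='t'](R))) → 0
  (σ[u='q'](π[u](T)) ∪ π[u](ρ[u/y](σ[y='t'](R)))) → 4
  σ[u='q']((σ[u='q'](π[u](T)) ∪ π[u](ρ[u/y](σ[y='t'](R))))) → 4
E2 row counts bottom-up:
  R → 6
  σ[y='t'](R) → 0
  ρ[u/y](σ[y='t'](R)) → 0
  π[u](ρ[u/y](σ[y='t'](R))) → 0
  T → 5
  π[u](T) → 5
  σ[u='q'](π[u](T)) → 4
  (π[u](ρ[u/y](σ[y='t'](R))) ∪ σ[u='q'](π[u](T))) → 4
  σ[u='q']((π[u](ρ[u/y](σ[y='t'](R))) ∪ σ[u='q'](π[u](T)))) → 4

E1 and E2 produce the same multiset:
u
q
q
q
q

yes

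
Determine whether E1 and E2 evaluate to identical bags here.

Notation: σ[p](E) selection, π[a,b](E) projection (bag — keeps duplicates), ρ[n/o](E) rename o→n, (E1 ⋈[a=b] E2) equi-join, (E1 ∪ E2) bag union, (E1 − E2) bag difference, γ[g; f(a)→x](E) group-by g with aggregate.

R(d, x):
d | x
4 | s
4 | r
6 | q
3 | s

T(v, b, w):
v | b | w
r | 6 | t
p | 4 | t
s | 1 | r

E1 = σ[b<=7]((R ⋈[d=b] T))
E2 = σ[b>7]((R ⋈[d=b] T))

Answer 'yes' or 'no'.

E1 stepwise |·|:
  R → 4
  T → 3
  (R ⋈[d=b] T) → 3
  σ[b<=7]((R ⋈[d=b] T)) → 3
E2 stepwise |·|:
  R → 4
  T → 3
  (R ⋈[d=b] T) → 3
  σ[b>7]((R ⋈[d=b] T)) → 0

E1 result:
d | x | v | b | w
4 | r | p | 4 | t
4 | s | p | 4 | t
6 | q | r | 6 | t
E2 result:
d | x | v | b | w
(0 rows)
Witness: (4, 'r', 'p', 4, 't') appears 1× in E1 but 0× in E2.

no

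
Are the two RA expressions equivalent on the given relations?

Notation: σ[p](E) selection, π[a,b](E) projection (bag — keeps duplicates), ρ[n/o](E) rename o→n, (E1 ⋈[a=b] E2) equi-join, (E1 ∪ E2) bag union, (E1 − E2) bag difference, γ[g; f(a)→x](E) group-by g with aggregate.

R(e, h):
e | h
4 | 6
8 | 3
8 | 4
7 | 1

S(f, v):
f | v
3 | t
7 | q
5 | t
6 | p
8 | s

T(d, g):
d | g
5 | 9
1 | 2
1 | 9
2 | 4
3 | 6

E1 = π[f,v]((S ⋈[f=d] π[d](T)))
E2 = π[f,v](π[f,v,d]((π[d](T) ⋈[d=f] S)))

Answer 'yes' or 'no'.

E1 row counts bottom-up:
  S → 5
  T → 5
  π[d](T) → 5
  (S ⋈[f=d] π[d](T)) → 2
  π[f,v]((S ⋈[f=d] π[d](T))) → 2
E2 row counts bottom-up:
  T → 5
  π[d](T) → 5
  S → 5
  (π[d](T) ⋈[d=f] S) → 2
  π[f,v,d]((π[d](T) ⋈[d=f] S)) → 2
  π[f,v](π[f,v,d]((π[d](T) ⋈[d=f] S))) → 2

E1 and E2 produce the same multiset:
f | v
3 | t
5 | t

yes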